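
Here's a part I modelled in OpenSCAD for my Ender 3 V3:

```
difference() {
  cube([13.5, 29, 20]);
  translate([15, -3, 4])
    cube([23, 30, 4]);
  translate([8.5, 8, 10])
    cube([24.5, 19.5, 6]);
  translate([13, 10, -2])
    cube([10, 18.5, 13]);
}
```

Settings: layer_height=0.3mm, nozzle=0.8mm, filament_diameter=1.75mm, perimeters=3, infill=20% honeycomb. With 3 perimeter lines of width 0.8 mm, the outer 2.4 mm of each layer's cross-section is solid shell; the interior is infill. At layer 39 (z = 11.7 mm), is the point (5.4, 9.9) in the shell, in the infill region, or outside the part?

infill

At z = 11.7 mm: the 13.5×29 cube contributes its full rectangle; the cube at (15, -3) does not reach this height (z outside [4, 8]); the 24.5×19.5 cube at (8.5, 8) contributes its full rectangle; the cube at (13, 10) is not intersected at this z (z outside [-2, 11]); After the difference (first − rest): starting from the 13.5×29 cube, the 24.5×19.5 cube at (8.5, 8) partially overlaps it — only the 97.50 mm² overlap (of its 477.75 mm²) is removed, clipping the outline — 1 connected region. Overall, the cross-section is a single solid region. The nearest boundary edge runs (8.50, 27.50)→(8.50, 8.00); distance from the point to it = 3.10 mm. The point is inside the cross-section and 3.10 mm from the nearest boundary — more than the 2.4 mm shell width (3 × 0.8), so it's in the infill interior.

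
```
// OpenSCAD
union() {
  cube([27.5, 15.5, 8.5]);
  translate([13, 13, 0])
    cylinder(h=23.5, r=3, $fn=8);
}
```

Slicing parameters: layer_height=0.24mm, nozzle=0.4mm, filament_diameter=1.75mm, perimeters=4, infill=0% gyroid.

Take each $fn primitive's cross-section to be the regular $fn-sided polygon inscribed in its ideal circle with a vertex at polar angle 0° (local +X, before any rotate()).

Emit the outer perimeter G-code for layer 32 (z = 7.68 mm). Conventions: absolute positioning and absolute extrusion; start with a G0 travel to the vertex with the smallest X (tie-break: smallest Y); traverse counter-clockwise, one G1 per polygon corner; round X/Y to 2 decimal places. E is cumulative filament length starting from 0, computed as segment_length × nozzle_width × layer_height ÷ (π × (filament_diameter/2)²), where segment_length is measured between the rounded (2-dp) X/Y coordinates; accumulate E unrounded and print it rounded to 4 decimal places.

At z = 7.68 mm: the cube is present — its section is the full 27.5×15.5 rectangle; the cylinder at (13, 13): section is a regular 8-gon, circumradius r=3; Combining (union): the regions partially overlap (shared area 24.85 mm²), so overlapping operands fuse into one piece — 1 connected region. The outline is a single polygon with 7 vertices. Extrusion per mm of travel: 0.4 × 0.24 / (π × 0.875²) = 0.039912. Accumulating E over each segment gives final E = 3.4404.

G0 X0.00 Y0.00 Z7.68
G1 X27.50 Y0.00 E1.0976
G1 X27.50 Y15.50 E1.7162
G1 X14.21 Y15.50 E2.2467
G1 X13.00 Y16.00 E2.2989
G1 X11.79 Y15.50 E2.3512
G1 X0.00 Y15.50 E2.8217
G1 X0.00 Y0.00 E3.4404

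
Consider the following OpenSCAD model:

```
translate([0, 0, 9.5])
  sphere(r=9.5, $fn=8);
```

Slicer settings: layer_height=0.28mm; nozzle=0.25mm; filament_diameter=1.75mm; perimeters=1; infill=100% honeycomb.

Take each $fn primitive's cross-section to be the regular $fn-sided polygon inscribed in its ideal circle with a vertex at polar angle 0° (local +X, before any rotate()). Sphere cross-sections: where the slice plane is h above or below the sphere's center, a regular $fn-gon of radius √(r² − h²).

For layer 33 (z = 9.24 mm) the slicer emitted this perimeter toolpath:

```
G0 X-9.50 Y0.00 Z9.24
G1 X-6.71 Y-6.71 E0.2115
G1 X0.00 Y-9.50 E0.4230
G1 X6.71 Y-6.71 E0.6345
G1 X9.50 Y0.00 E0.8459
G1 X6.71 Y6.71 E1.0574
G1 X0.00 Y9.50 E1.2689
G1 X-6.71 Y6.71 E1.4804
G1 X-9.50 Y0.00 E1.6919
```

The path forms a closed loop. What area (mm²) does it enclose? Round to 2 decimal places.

254.98 mm²

Apply the shoelace formula to the sequence of (X, Y) vertices; enclosed area = 254.98 mm².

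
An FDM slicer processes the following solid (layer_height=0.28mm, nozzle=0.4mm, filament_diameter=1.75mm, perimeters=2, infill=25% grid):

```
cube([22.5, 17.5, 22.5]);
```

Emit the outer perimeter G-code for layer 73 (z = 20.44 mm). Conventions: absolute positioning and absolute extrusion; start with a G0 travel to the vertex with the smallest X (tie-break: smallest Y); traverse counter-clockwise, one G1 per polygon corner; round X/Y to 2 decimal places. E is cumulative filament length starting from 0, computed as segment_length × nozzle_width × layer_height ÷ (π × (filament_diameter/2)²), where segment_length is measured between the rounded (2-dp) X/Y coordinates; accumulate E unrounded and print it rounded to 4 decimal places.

At z = 20.44 mm: the cube (footprint 22.5×17.5) is included at this height. The outline is a single polygon with 4 vertices. Extrusion per mm of travel: 0.4 × 0.28 / (π × 0.875²) = 0.046564. Accumulating E over each segment gives final E = 3.7251.

G0 X0.00 Y0.00 Z20.44
G1 X22.50 Y0.00 E1.0477
G1 X22.50 Y17.50 E1.8626
G1 X0.00 Y17.50 E2.9103
G1 X0.00 Y0.00 E3.7251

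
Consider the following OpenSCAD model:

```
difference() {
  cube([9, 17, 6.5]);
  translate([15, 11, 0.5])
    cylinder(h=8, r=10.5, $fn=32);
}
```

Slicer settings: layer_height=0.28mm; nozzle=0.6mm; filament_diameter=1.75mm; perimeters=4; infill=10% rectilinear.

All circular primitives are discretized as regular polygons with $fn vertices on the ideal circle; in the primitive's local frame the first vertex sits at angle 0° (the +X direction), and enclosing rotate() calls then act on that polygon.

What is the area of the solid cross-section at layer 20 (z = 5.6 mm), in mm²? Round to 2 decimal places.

102.97 mm²

At z = 5.6 mm: the 9×17 cube contributes its full rectangle (area 153.00 mm²); the r=10.5 cylinder at (15, 11) gives a regular 32-gon of circumradius 10.5 (constant along its height) (area = (32/2)·10.500²·sin(360°/32) = 344.14 mm²); Taking the first minus the rest: starting from the 9×17 cube (153.00 mm²), the r=10.5 cylinder at (15, 11) partially overlaps it — only the 50.03 mm² overlap (of its 344.14 mm²) is removed, clipping the outline — area = 102.97 mm². Overall, the cross-section is a single solid region. Net area = 102.97 mm².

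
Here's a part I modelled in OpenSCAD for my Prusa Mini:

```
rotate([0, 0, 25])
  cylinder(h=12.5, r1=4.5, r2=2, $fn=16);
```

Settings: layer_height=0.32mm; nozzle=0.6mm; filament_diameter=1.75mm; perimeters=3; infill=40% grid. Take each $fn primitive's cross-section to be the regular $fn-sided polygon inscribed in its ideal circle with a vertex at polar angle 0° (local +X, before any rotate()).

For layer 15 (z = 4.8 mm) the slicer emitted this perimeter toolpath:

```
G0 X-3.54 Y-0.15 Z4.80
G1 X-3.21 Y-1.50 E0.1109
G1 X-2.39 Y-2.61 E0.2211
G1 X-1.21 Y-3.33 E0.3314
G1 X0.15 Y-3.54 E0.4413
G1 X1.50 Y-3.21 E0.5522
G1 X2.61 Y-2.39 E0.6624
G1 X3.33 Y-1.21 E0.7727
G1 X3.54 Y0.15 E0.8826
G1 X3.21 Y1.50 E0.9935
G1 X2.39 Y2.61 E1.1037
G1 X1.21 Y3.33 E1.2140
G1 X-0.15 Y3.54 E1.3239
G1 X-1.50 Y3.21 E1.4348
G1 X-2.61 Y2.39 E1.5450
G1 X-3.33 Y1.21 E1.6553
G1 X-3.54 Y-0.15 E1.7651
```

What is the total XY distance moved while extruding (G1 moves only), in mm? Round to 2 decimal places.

Sum the Euclidean lengths of each G1 segment: total = 22.11 mm.

22.11 mm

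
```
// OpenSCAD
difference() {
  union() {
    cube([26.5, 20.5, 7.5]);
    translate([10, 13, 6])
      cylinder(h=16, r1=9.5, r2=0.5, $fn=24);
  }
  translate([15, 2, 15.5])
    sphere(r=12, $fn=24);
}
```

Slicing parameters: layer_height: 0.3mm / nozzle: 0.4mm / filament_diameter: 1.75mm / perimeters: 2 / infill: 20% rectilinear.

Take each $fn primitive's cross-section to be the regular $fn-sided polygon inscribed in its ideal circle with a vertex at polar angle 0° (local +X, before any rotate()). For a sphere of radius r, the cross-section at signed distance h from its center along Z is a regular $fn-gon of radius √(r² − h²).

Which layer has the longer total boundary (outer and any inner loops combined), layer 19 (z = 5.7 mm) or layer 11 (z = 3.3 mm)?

layer 19 (z = 5.7 mm)

Layer 19 (z = 5.7): the cube is present — its section is the full 26.5×20.5 rectangle (perimeter 94.00 mm); the cone at (10, 13) is not intersected at this z (z outside [6, 22]); Combining (union): only the 26.5×20.5 cube is present, so the union is just that shape — boundary = 94.00 mm; the r=12 sphere at (15, 2) contributes a regular 24-gon of circumradius √(12²−9.8²) = 6.925 (perimeter = 2·24·6.925·sin(180°/24) = 43.39 mm); After the difference (first − rest): starting from that combined region, the r=12 sphere at (15, 2) partially overlaps it — only the 101.64 mm² overlap (of its 148.96 mm²) is removed, clipping the outline — boundary = 106.55 mm. So its perimeter = 106.55 mm. Layer 11 (z = 3.3): the 26.5×20.5 cube contributes its full rectangle (perimeter 94.00 mm); the cone at (10, 13) is absent (z outside [6, 22]); Merging all regions: only the 26.5×20.5 cube is present, so the union is just that shape — boundary = 94.00 mm; the sphere at (15, 2) is not intersected at this z (|z−center|=12.200 > r=12); Taking the first minus the rest: none of the subtracted shapes is present at this height, so the result so far is unchanged — boundary = 94.00 mm. So its perimeter = 94.00 mm. Layer 19 is larger (106.55 vs 94.00 mm).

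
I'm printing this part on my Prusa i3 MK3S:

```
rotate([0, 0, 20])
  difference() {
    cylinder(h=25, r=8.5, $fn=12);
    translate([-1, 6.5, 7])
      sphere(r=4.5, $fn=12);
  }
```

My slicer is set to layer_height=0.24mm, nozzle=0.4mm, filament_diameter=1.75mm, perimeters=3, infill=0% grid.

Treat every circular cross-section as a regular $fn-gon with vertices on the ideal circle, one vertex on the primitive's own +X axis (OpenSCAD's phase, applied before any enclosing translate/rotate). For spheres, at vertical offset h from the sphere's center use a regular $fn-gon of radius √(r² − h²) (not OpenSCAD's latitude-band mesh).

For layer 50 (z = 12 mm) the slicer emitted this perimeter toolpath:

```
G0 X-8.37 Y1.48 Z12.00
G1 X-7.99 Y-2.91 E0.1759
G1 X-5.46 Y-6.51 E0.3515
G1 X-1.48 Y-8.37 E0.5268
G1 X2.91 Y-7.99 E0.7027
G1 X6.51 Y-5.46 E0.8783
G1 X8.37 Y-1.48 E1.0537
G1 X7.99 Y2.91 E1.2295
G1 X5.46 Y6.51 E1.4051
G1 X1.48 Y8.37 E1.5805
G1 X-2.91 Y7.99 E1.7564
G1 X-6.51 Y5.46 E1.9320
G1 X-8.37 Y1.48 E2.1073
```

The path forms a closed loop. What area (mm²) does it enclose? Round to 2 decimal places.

216.75 mm²

Apply the shoelace formula to the sequence of (X, Y) vertices; enclosed area = 216.75 mm².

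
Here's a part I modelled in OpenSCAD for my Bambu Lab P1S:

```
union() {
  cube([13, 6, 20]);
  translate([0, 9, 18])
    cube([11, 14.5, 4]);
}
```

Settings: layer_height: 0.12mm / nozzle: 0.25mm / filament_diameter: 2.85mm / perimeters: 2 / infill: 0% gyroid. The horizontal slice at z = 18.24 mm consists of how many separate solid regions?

2

At z = 18.24 mm: the cube (footprint 13×6) is included at this height; the cube at (0, 9) is present — its section is the full 11×14.5 rectangle; Merging all regions: the 2 present regions are separate (no shared area or edge), so areas and boundary lengths simply add and each stays a separate island — 2 connected regions. The result has 2 disconnected regions.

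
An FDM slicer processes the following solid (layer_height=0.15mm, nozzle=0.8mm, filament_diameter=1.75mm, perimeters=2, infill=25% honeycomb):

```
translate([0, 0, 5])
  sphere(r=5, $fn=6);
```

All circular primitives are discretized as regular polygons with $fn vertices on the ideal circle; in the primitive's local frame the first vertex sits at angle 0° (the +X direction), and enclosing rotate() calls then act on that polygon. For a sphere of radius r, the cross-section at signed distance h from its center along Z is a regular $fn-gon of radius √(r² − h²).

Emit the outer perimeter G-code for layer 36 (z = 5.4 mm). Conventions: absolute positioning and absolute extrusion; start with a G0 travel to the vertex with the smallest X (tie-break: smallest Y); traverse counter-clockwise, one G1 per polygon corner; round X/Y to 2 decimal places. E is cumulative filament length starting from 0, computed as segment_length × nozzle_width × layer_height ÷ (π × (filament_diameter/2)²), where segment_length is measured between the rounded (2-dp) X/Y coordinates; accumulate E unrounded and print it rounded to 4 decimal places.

At z = 5.4 mm: the r=5 sphere contributes a regular 6-gon of circumradius √(5²−0.4²) = 4.984. The outline is a single polygon with 6 vertices. Extrusion per mm of travel: 0.8 × 0.15 / (π × 0.875²) = 0.049890. Accumulating E over each segment gives final E = 1.4920.

G0 X-4.98 Y0.00 Z5.40
G1 X-2.49 Y-4.32 E0.2488
G1 X2.49 Y-4.32 E0.4972
G1 X4.98 Y0.00 E0.7460
G1 X2.49 Y4.32 E0.9947
G1 X-2.49 Y4.32 E1.2432
G1 X-4.98 Y0.00 E1.4920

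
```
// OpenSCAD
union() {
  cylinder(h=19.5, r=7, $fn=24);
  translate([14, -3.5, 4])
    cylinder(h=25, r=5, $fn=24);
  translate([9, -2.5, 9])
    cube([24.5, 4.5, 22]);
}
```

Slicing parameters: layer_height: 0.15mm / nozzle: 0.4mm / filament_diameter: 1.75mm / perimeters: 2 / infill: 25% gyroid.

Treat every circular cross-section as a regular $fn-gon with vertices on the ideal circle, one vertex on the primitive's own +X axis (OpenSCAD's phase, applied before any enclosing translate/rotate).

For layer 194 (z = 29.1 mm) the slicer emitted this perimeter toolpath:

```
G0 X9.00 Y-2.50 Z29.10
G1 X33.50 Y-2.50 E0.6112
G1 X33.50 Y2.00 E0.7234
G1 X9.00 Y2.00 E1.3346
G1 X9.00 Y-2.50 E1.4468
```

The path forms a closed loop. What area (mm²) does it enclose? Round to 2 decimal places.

110.25 mm²

Apply the shoelace formula to the sequence of (X, Y) vertices; enclosed area = 110.25 mm².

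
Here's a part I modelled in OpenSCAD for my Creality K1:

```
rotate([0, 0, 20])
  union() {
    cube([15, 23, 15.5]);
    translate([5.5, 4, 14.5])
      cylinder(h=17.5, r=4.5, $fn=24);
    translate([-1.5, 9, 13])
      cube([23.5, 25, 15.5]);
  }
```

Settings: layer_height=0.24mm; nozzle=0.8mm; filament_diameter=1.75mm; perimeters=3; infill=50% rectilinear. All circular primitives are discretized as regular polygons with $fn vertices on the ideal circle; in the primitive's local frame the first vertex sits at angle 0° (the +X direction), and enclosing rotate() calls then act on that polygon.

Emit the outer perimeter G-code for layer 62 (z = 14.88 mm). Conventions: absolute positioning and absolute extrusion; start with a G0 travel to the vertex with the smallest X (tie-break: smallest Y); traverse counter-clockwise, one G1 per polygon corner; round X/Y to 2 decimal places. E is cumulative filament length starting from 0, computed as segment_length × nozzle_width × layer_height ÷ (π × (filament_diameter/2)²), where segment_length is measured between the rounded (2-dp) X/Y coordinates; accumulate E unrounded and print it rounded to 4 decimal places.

At z = 14.88 mm: the 15×23 cube contributes its full rectangle; the r=4.5 cylinder at (5.5, 4) gives a regular 24-gon of circumradius 4.5 (constant along its height); the 23.5×25 cube at (-1.5, 9) contributes its full rectangle; Combining (union): the regions partially overlap (shared area 271.62 mm²), so overlapping operands fuse into one piece — 1 connected region; (whole slice rotated 20° about Z — lengths, areas and connectivity unchanged). The outline is a single polygon with 13 vertices. Extrusion per mm of travel: 0.8 × 0.24 / (π × 0.875²) = 0.079824. Accumulating E over each segment gives final E = 9.1940.

G0 X-13.04 Y31.44 Z14.88
G1 X-4.49 Y7.94 E1.9962
G1 X-3.08 Y8.46 E2.1161
G1 X0.00 Y0.00 E2.8348
G1 X3.29 Y1.20 E3.1144
G1 X4.19 Y1.16 E3.1863
G1 X5.34 Y1.41 E3.2802
G1 X6.38 Y1.95 E3.3738
G1 X7.05 Y2.57 E3.4466
G1 X14.10 Y5.13 E4.0453
G1 X11.02 Y13.59 E4.7640
G1 X17.60 Y15.98 E5.3228
G1 X9.04 Y39.47 E7.3185
G1 X-13.04 Y31.44 E9.1940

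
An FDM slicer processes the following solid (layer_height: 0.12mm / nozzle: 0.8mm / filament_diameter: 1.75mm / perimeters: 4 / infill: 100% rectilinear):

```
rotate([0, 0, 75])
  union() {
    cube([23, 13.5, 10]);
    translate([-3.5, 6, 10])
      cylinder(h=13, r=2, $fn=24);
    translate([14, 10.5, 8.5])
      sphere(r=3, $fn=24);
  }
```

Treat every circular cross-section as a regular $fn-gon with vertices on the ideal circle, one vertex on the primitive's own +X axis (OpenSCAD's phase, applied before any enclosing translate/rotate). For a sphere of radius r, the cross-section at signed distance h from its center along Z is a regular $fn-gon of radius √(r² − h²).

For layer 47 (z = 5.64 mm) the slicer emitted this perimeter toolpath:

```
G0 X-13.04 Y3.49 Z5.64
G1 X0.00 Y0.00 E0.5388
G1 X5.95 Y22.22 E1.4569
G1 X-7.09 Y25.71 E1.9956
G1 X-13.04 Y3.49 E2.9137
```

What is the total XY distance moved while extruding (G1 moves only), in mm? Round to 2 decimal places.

73.00 mm

Sum the Euclidean lengths of each G1 segment: total = 73.00 mm.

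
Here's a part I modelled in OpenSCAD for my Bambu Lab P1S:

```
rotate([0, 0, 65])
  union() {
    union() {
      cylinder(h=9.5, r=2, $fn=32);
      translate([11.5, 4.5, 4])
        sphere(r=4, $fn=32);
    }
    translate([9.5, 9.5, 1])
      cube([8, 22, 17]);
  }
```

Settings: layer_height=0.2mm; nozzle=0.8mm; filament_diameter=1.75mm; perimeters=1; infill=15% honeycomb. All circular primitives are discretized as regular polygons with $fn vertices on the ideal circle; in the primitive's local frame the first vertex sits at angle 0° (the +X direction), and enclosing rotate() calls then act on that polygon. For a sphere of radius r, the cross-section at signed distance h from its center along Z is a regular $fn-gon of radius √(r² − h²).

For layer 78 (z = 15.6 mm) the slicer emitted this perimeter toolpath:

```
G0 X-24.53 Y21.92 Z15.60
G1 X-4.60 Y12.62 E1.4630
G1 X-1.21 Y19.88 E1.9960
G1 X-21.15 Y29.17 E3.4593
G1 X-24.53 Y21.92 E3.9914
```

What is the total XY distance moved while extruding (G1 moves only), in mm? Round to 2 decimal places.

Sum the Euclidean lengths of each G1 segment: total = 60.00 mm.

60.00 mm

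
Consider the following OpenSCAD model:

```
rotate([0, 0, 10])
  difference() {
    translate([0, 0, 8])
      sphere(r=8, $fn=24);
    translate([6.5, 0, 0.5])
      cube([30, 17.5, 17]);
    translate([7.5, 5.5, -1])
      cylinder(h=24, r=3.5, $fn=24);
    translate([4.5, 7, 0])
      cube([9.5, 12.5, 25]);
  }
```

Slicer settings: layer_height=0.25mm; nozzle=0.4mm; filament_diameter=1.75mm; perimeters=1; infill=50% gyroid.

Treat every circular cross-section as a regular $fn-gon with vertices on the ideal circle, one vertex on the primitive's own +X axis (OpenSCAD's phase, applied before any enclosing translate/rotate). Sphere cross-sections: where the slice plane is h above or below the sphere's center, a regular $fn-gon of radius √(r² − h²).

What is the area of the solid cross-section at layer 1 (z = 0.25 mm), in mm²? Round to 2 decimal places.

At z = 0.25 mm: the r=8 sphere slices to a regular 24-gon of circumradius 1.984 (√(r²−h²) with h=7.75 from center) (area = (24/2)·1.984²·sin(360°/24) = 12.23 mm²); the cube at (6.5, 0) is not intersected at this z (z outside [0.5, 17.5]); the r=3.5 cylinder at (7.5, 5.5) contributes a regular 24-gon of circumradius 3.5 (area = (24/2)·3.500²·sin(360°/24) = 38.05 mm²); the 9.5×12.5 cube at (4.5, 7) contributes its full rectangle (area 118.75 mm²); Subtracting the remaining from the first: starting from the r=8 sphere (12.23 mm²), the r=3.5 cylinder at (7.5, 5.5) misses the remaining region (no effect); the 9.5×12.5 cube at (4.5, 7) misses the remaining region (no effect) — area = 12.23 mm²; (whole slice rotated 10° about Z — lengths, areas and connectivity unchanged). Overall, the cross-section is a single solid region. Net area = 12.23 mm².

12.23 mm²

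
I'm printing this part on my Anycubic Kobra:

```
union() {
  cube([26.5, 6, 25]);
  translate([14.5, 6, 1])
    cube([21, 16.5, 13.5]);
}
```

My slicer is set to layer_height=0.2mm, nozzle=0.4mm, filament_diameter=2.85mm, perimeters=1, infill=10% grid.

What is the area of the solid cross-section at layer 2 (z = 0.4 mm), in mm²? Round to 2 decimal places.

At z = 0.4 mm: the cube (footprint 26.5×6) is included at this height (area 159.00 mm²); the cube at (14.5, 6) is absent (z outside [1, 14.5]); Merging all regions: only the 26.5×6 cube is present, so the union is just that shape — area = 159.00 mm². Overall, the cross-section is a single solid region. Net area = 159.00 mm².

159.00 mm²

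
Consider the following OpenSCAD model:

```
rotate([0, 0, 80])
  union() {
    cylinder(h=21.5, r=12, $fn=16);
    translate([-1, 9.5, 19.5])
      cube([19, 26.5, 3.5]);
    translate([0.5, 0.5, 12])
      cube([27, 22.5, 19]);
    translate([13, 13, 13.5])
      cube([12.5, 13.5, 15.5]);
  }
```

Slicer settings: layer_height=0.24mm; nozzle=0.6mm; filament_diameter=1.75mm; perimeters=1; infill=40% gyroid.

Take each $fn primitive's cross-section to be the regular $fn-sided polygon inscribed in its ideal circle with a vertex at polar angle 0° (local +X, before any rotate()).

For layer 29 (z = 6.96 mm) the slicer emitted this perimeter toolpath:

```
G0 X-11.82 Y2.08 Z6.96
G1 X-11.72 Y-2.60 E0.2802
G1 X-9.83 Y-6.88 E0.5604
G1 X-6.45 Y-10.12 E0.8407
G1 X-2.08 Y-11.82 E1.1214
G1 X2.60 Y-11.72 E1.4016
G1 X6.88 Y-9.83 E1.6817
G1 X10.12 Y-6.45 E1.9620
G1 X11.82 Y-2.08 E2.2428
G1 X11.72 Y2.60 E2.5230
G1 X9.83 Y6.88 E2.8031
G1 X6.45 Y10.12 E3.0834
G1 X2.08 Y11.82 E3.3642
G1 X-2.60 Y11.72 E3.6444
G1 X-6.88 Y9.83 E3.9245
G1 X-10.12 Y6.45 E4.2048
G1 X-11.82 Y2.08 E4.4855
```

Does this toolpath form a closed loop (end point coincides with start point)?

yes

Start point (G0): (-11.82, 2.08). End point (last G1): the path returns to the start — closed.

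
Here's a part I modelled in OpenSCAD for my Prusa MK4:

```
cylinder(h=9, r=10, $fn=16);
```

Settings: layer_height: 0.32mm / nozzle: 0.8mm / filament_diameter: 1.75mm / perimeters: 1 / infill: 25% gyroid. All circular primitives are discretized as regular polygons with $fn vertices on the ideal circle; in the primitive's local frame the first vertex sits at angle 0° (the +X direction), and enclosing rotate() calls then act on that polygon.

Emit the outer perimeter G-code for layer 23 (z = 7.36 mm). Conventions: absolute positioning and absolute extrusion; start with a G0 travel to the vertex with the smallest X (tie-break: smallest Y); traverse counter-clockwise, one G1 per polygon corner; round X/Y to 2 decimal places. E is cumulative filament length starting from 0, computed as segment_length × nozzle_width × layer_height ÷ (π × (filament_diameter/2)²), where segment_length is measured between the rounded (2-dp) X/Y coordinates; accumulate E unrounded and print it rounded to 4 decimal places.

G0 X-10.00 Y0.00 Z7.36
G1 X-9.24 Y-3.83 E0.4156
G1 X-7.07 Y-7.07 E0.8306
G1 X-3.83 Y-9.24 E1.2457
G1 X0.00 Y-10.00 E1.6612
G1 X3.83 Y-9.24 E2.0768
G1 X7.07 Y-7.07 E2.4919
G1 X9.24 Y-3.83 E2.9069
G1 X10.00 Y0.00 E3.3225
G1 X9.24 Y3.83 E3.7381
G1 X7.07 Y7.07 E4.1531
G1 X3.83 Y9.24 E4.5682
G1 X0.00 Y10.00 E4.9837
G1 X-3.83 Y9.24 E5.3993
G1 X-7.07 Y7.07 E5.8144
G1 X-9.24 Y3.83 E6.2294
G1 X-10.00 Y0.00 E6.6450

At z = 7.36 mm: the cylinder: section is a regular 16-gon, circumradius r=10. The outline is a single polygon with 16 vertices. Extrusion per mm of travel: 0.8 × 0.32 / (π × 0.875²) = 0.106432. Accumulating E over each segment gives final E = 6.6450.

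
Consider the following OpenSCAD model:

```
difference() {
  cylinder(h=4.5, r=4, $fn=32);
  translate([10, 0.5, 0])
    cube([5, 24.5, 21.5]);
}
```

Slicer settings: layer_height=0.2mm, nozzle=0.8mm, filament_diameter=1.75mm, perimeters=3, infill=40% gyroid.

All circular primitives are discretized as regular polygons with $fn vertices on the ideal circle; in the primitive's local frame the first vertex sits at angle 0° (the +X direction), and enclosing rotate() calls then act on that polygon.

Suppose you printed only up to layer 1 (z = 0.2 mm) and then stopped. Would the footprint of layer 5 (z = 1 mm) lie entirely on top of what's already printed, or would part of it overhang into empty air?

entirely on top

Compare the two slices. At z = 0.2: the r=4 cylinder contributes a regular 32-gon of circumradius 4 (area = (32/2)·4.000²·sin(360°/32) = 49.94 mm²); the cube at (10, 0.5) is present — its section is the full 5×24.5 rectangle (area 122.50 mm²); Subtracting the remaining from the first: starting from the r=4 cylinder (49.94 mm²), the 5×24.5 cube at (10, 0.5) misses the remaining region (no effect) — area = 49.94 mm². At z = 1: the r=4 cylinder gives a regular 32-gon of circumradius 4 (constant along its height) (area = (32/2)·4.000²·sin(360°/32) = 49.94 mm²); the 5×24.5 cube at (10, 0.5) contributes its full rectangle (area 122.50 mm²); Taking the first minus the rest: starting from the r=4 cylinder (49.94 mm²), the 5×24.5 cube at (10, 0.5) misses the remaining region (no effect) — area = 49.94 mm². Checking containment: the cross-section at z = 1 is a subset of the cross-section at z = 0.2.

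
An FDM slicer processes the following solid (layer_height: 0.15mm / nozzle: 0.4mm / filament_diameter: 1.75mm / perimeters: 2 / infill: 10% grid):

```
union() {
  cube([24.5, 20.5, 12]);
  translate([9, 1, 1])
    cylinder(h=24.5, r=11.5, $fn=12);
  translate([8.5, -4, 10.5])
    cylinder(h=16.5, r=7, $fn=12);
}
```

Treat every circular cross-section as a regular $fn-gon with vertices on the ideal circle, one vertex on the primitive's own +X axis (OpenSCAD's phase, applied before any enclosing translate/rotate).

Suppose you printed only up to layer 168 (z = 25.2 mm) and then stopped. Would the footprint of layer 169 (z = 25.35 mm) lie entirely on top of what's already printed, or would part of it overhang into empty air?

entirely on top

Compare the two slices. At z = 25.2: the cube is absent (z outside [0, 12]); the cylinder at (9, 1): section is a regular 12-gon, circumradius r=11.5 (area = (12/2)·11.500²·sin(360°/12) = 396.75 mm²); the r=7 cylinder at (8.5, -4) gives a regular 12-gon of circumradius 7 (constant along its height) (area = (12/2)·7.000²·sin(360°/12) = 147.00 mm²); Combining (union): the regions partially overlap — summed areas 543.75 mm² minus the doubly-counted overlap 143.07 mm² gives 400.68 mm² — area = 400.68 mm². At z = 25.35: the cube is absent (z outside [0, 12]); the r=11.5 cylinder at (9, 1) gives a regular 12-gon of circumradius 11.5 (constant along its height) (area = (12/2)·11.500²·sin(360°/12) = 396.75 mm²); the cylinder at (8.5, -4): section is a regular 12-gon, circumradius r=7 (area = (12/2)·7.000²·sin(360°/12) = 147.00 mm²); Taking the union: the regions partially overlap — summed areas 543.75 mm² minus the doubly-counted overlap 143.07 mm² gives 400.68 mm² — area = 400.68 mm². Checking containment: the cross-section at z = 25.35 is a subset of the cross-section at z = 25.2.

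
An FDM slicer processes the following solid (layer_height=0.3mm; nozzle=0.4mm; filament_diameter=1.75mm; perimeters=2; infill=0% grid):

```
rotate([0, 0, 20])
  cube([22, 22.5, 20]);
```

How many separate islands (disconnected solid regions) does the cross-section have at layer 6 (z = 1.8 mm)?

At z = 1.8 mm: the cube is present — its section is the full 22×22.5 rectangle; (rotated 20° about Z; rotation is an isometry so areas/perimeters/island counts are preserved). Overall, the cross-section is a single solid region. Island count = 1.

1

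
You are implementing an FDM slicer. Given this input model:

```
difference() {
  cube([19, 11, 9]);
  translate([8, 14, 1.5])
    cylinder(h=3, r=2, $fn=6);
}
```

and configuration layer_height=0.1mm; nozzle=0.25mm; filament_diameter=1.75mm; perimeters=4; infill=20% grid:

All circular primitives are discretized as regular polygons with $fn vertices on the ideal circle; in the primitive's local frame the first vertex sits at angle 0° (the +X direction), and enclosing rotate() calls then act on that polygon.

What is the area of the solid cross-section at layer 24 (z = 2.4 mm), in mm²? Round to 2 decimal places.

209.00 mm²

At z = 2.4 mm: the cube is present — its section is the full 19×11 rectangle (area 209.00 mm²); the cylinder at (8, 14): section is a regular 6-gon, circumradius r=2 (area = (6/2)·2.000²·sin(360°/6) = 10.39 mm²); Subtracting the remaining from the first: starting from the 19×11 cube (209.00 mm²), the r=2 cylinder at (8, 14) misses the remaining region (no effect) — area = 209.00 mm². Overall, the cross-section is a single solid region. Net area = 209.00 mm².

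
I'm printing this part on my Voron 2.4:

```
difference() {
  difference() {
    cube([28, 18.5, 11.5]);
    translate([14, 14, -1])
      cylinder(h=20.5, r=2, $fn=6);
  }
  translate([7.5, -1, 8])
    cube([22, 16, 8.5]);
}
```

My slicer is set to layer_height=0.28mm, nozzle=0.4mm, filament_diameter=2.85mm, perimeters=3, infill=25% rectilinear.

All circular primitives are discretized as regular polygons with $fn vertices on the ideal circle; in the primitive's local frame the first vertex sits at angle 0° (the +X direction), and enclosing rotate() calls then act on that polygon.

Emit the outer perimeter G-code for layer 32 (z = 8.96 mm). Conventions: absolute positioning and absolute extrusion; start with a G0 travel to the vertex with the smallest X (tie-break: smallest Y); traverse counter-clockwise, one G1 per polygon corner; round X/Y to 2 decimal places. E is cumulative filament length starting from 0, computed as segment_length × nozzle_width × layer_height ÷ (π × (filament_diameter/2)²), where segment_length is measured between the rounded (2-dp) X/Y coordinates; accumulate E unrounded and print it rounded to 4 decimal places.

At z = 8.96 mm: the 28×18.5 cube contributes its full rectangle; the r=2 cylinder at (14, 14) gives a regular 6-gon of circumradius 2 (constant along its height); Subtracting the remaining from the first: starting from the 28×18.5 cube, the r=2 cylinder at (14, 14) lies wholly inside it (removes its full 10.39 mm² and its 12.00 mm outline becomes a hole wall) — 1 connected region with 1 hole; the 22×16 cube at (7.5, -1) contributes its full rectangle; Subtracting the remaining from the first: starting from the result so far, the 22×16 cube at (7.5, -1) partially overlaps it — only the 298.88 mm² overlap (of its 352.00 mm²) is removed, clipping the outline — 1 connected region. The outline is a single polygon with 10 vertices. Extrusion per mm of travel: 0.4 × 0.28 / (π × 1.425²) = 0.017557. Accumulating E over each segment gives final E = 1.6476.

G0 X0.00 Y0.00 Z8.96
G1 X7.50 Y0.00 E0.1317
G1 X7.50 Y15.00 E0.3950
G1 X12.58 Y15.00 E0.4842
G1 X13.00 Y15.73 E0.4990
G1 X15.00 Y15.73 E0.5341
G1 X15.42 Y15.00 E0.5489
G1 X28.00 Y15.00 E0.7698
G1 X28.00 Y18.50 E0.8312
G1 X0.00 Y18.50 E1.3228
G1 X0.00 Y0.00 E1.6476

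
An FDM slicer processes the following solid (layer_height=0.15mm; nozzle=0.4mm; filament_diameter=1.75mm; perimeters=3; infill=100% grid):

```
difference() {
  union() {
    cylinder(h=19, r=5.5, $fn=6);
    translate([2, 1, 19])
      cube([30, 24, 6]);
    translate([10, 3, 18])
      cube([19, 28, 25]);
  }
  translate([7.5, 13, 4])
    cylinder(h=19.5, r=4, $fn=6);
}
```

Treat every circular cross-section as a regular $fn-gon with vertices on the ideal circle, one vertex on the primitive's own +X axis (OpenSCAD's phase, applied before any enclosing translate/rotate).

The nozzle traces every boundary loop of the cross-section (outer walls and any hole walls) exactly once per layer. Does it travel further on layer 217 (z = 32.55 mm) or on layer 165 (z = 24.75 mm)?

layer 165 (z = 24.75 mm)

Layer 217 (z = 32.55): the cylinder is not intersected at this z (z outside [0, 19]); the cube at (2, 1) is absent (z outside [19, 25]); the 19×28 cube at (10, 3) contributes its full rectangle (perimeter 94.00 mm); Merging all regions: only the 19×28 cube at (10, 3) is present, so the union is just that shape — boundary = 94.00 mm; the cylinder at (7.5, 13) is absent (z outside [4, 23.5]); Subtracting the remaining from the first: none of the subtracted shapes is present at this height, so that combined region is unchanged — boundary = 94.00 mm. So its perimeter = 94.00 mm. Layer 165 (z = 24.75): the cylinder does not reach this height (z outside [0, 19]); the cube at (2, 1) (footprint 30×24) is included at this height (perimeter 108.00 mm); the cube at (10, 3) is present — its section is the full 19×28 rectangle (perimeter 94.00 mm); Merging all regions: the regions partially overlap (shared area 418.00 mm²), so the edge portions inside another operand are dropped and the merged outline is re-measured after clipping — boundary = 120.00 mm; the cylinder at (7.5, 13) is not intersected at this z (z outside [4, 23.5]); After the difference (first − rest): none of the subtracted shapes is present at this height, so the result so far is unchanged — boundary = 120.00 mm. So its perimeter = 120.00 mm. Layer 165 is larger (120.00 vs 94.00 mm).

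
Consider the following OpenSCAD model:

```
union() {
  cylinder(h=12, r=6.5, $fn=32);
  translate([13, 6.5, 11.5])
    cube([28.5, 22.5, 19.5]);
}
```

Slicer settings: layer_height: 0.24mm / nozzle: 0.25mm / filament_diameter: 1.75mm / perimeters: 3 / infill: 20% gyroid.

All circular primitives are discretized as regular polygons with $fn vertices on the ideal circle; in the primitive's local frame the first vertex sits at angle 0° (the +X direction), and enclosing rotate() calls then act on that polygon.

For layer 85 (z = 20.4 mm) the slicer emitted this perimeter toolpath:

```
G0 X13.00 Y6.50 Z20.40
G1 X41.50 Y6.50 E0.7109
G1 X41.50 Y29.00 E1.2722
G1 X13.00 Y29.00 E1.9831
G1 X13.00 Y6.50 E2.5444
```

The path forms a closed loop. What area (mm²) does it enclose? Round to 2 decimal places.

Apply the shoelace formula to the sequence of (X, Y) vertices; enclosed area = 641.25 mm².

641.25 mm²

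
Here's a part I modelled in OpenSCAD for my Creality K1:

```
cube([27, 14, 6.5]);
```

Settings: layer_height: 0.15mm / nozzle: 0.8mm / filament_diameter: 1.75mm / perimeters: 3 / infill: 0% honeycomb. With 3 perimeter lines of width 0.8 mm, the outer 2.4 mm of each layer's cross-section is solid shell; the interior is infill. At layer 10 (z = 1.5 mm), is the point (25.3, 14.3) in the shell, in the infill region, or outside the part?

outside

At z = 1.5 mm: the cube is present — its section is the full 27×14 rectangle. Overall, the cross-section is a single solid region. The nearest boundary edge runs (27.00, 14.00)→(0.00, 14.00); distance from the point to it = 0.30 mm. The point is not inside any of the regions above, so it lies outside the cross-section (0.30 mm from the nearest boundary).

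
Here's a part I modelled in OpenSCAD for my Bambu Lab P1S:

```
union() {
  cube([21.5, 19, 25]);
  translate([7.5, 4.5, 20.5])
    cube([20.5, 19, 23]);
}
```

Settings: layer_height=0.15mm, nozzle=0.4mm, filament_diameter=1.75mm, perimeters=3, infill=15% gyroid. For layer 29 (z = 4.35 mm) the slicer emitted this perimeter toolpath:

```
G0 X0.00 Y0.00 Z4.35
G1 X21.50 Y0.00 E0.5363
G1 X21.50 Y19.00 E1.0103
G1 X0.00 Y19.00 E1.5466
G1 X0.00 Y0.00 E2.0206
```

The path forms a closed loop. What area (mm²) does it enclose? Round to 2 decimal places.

Apply the shoelace formula to the sequence of (X, Y) vertices; enclosed area = 408.50 mm².

408.50 mm²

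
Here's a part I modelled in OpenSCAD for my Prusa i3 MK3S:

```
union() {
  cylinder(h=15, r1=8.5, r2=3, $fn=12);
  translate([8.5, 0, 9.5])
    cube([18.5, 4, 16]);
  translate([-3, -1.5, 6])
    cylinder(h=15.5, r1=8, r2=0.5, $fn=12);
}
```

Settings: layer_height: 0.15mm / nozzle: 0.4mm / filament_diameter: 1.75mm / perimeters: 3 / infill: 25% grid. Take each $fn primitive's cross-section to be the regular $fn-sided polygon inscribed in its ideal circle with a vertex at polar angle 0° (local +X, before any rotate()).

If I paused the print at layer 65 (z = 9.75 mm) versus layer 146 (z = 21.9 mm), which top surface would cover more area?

Layer 65 (z = 9.75): the cone (r1=8.5→r2=3) has section circumradius 4.925 here — a regular 12-gon (area = (12/2)·4.925²·sin(360°/12) = 72.77 mm²); the cube at (8.5, 0) (footprint 18.5×4) is included at this height (area 74.00 mm²); the cone at (-3, -1.5) (r1=8→r2=0.5) has section circumradius 6.185 here — a regular 12-gon (area = (12/2)·6.185²·sin(360°/12) = 114.78 mm²); Combining (union): the regions partially overlap — summed areas 261.55 mm² minus the doubly-counted overlap 55.31 mm² gives 206.24 mm² — area = 206.24 mm². So its area = 206.24 mm². Layer 146 (z = 21.9): the cone does not reach this height (z outside [0, 15]); the cube at (8.5, 0) is present — its section is the full 18.5×4 rectangle (area 74.00 mm²); the cone at (-3, -1.5) is not intersected at this z (z outside [6, 21.5]); Merging all regions: only the 18.5×4 cube at (8.5, 0) is present, so the union is just that shape — area = 74.00 mm². So its area = 74.00 mm². Layer 65 is larger (206.24 vs 74.00 mm²).

layer 65 (z = 9.75 mm)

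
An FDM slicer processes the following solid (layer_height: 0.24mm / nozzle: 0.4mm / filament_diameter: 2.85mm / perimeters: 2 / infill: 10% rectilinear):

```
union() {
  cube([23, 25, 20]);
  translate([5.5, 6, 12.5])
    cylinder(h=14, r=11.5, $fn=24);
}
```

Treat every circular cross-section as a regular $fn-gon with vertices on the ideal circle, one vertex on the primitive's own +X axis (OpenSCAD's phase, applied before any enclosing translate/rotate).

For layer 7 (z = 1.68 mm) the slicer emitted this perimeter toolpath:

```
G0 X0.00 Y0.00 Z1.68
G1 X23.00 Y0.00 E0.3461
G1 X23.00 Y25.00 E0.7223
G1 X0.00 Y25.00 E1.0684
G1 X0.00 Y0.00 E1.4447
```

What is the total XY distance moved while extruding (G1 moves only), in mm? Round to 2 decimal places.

Sum the Euclidean lengths of each G1 segment: total = 96.00 mm.

96.00 mm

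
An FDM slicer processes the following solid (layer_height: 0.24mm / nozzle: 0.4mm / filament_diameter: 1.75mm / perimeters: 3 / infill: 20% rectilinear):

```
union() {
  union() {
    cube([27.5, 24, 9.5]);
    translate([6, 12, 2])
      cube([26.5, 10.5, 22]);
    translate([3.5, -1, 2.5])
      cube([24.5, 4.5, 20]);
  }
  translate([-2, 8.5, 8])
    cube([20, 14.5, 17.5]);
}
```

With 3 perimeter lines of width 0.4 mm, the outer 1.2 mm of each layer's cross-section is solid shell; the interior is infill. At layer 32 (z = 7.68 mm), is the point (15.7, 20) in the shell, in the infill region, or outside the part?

infill

At z = 7.68 mm: the cube (footprint 27.5×24) is included at this height; the cube at (6, 12) is present — its section is the full 26.5×10.5 rectangle; the cube at (3.5, -1) is present — its section is the full 24.5×4.5 rectangle; Merging all regions: the regions partially overlap (shared area 309.75 mm²), so overlapping operands fuse into one piece — 1 connected region; the cube at (-2, 8.5) does not reach this height (z outside [8, 25.5]); Merging all regions: only that combined region is present, so the union is just that shape — 1 connected region. Overall, the cross-section is a single solid region. The nearest boundary edge runs (0.00, 24.00)→(27.50, 24.00); distance from the point to it = 4.00 mm. The point is inside the cross-section and 4.00 mm from the nearest boundary — more than the 1.2 mm shell width (3 × 0.4), so it's in the infill interior.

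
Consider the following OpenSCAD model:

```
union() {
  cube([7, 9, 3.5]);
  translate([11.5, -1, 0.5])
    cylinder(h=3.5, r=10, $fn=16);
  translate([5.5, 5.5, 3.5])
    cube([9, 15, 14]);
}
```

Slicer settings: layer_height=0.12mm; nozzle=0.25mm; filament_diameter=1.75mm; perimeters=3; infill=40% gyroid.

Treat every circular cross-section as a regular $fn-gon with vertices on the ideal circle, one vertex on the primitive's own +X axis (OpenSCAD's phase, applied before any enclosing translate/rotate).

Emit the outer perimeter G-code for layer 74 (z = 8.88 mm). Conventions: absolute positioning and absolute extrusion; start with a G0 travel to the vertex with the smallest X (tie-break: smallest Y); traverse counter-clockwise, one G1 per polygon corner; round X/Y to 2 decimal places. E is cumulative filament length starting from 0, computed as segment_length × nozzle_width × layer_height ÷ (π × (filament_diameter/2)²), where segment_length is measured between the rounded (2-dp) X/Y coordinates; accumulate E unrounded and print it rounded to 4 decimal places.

At z = 8.88 mm: the cube does not reach this height (z outside [0, 3.5]); the cylinder at (11.5, -1) is not intersected at this z (z outside [0.5, 4]); the cube at (5.5, 5.5) (footprint 9×15) is included at this height; Taking the union: only the 9×15 cube at (5.5, 5.5) is present, so the union is just that shape — 1 connected region. The outline is a single polygon with 4 vertices. Extrusion per mm of travel: 0.25 × 0.12 / (π × 0.875²) = 0.012473. Accumulating E over each segment gives final E = 0.5987.

G0 X5.50 Y5.50 Z8.88
G1 X14.50 Y5.50 E0.1123
G1 X14.50 Y20.50 E0.2993
G1 X5.50 Y20.50 E0.4116
G1 X5.50 Y5.50 E0.5987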